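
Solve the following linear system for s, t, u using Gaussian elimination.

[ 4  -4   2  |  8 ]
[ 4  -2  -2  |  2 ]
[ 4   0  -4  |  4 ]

Forward elimination on [A|b]:
R2 <- R2 - (1)*R1:  [  0   2  -4  -6 ]
R3 <- R3 - (1)*R1:  [  0   4  -6  -4 ]
R3 <- R3 - (2)*R2:  [ 0  0  2  8 ]
Row echelon form:
[ 4  -4   2  |   8 ]
[ 0   2  -4  |  -6 ]
[ 0   0   2  |   8 ]
Back-substitution:
u = (8) / 2 = 4
t = (-6 - (-4)*(4)) / 2 = 5
s = (8 - (-4)*(5) - (2)*(4)) / 4 = 5

(5, 5, 4)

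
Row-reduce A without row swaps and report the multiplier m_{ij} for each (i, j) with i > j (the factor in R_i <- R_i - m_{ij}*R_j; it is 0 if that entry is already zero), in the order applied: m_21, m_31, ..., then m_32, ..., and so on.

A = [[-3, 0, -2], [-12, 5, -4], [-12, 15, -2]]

multipliers: 4, 4, 3

Forward elimination:
R2 <- R2 - (4)*R1:  [ 0  5  4 ]
R3 <- R3 - (4)*R1:  [  0  15   6 ]
R3 <- R3 - (3)*R2:  [  0   0  -6 ]
Multipliers (in order of application): m_{21} = 4, m_{31} = 4, m_{32} = 3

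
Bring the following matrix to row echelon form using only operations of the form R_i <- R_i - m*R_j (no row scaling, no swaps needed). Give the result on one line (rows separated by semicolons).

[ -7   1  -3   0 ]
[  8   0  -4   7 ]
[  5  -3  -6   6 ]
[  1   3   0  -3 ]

REF = [-7 1 -3 0; 0 8/7 -52/7 7; 0 0 -23 20; 0 0 0 -447/92]

Forward elimination:
R2 <- R2 - (-8/7)*R1:  [     0    8/7  -52/7      7 ]
R3 <- R3 - (-5/7)*R1:  [     0  -16/7  -57/7      6 ]
R4 <- R4 - (-1/7)*R1:  [    0  22/7  -3/7    -3 ]
R3 <- R3 - (-2)*R2:  [   0    0  -23   20 ]
R4 <- R4 - (11/4)*R2:  [     0      0     20  -89/4 ]
R4 <- R4 - (-20/23)*R3:  [       0        0        0  -447/92 ]
Row echelon form:
[ -7    1     -3        0 ]
[  0  8/7  -52/7        7 ]
[  0    0    -23       20 ]
[  0    0      0  -447/92 ]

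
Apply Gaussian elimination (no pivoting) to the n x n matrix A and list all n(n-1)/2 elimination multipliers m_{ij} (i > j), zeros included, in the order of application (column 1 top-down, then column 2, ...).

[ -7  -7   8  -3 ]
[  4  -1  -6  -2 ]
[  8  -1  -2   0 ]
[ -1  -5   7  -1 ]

multipliers: -4/7, -8/7, 1/7, 9/5, 4/5, 49/68

Forward elimination:
R2 <- R2 - (-4/7)*R1:  [     0     -5  -10/7  -26/7 ]
R3 <- R3 - (-8/7)*R1:  [     0     -9   50/7  -24/7 ]
R4 <- R4 - (1/7)*R1:  [    0    -4  41/7  -4/7 ]
R3 <- R3 - (9/5)*R2:  [      0       0    68/7  114/35 ]
R4 <- R4 - (4/5)*R2:  [    0     0     7  12/5 ]
R4 <- R4 - (49/68)*R3:  [     0      0      0  9/170 ]
Multipliers (in order of application): m_{21} = -4/7, m_{31} = -8/7, m_{41} = 1/7, m_{32} = 9/5, m_{42} = 4/5, m_{43} = 49/68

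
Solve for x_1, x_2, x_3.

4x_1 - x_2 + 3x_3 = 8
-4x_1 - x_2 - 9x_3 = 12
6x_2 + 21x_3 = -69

Forward elimination on [A|b]:
R2 <- R2 - (-1)*R1:  [  0  -2  -6  20 ]
R3 <- R3 - (-3)*R2:  [  0   0   3  -9 ]
Row echelon form:
[ 4  -1   3  |   8 ]
[ 0  -2  -6  |  20 ]
[ 0   0   3  |  -9 ]
Back-substitution:
x_3 = (-9) / 3 = -3
x_2 = (20 - (-6)*(-3)) / -2 = -1
x_1 = (8 - (-1)*(-1) - (3)*(-3)) / 4 = 4

(4, -1, -3)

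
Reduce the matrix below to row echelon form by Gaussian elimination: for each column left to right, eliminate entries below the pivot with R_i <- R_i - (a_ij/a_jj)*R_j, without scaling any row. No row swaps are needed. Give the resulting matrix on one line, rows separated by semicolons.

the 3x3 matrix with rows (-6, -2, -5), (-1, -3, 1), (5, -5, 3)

REF = [-6 -2 -5; 0 -8/3 11/6; 0 0 -23/4]

Forward elimination:
R2 <- R2 - (1/6)*R1:  [    0  -8/3  11/6 ]
R3 <- R3 - (-5/6)*R1:  [     0  -20/3   -7/6 ]
R3 <- R3 - (5/2)*R2:  [     0      0  -23/4 ]
Row echelon form:
[ -6    -2     -5 ]
[  0  -8/3   11/6 ]
[  0     0  -23/4 ]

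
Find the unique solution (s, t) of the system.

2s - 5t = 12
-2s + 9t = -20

(1, -2)

Forward elimination on [A|b]:
R2 <- R2 - (-1)*R1:  [  0   4  -8 ]
Row echelon form:
[ 2  -5  |  12 ]
[ 0   4  |  -8 ]
Back-substitution:
t = (-8) / 4 = -2
s = (12 - (-5)*(-2)) / 2 = 1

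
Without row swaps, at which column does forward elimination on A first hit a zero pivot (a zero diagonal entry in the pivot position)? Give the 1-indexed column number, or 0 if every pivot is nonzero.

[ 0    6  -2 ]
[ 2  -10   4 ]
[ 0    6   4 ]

Naive forward elimination:
Pivot entry (1,1) is zero but row 2 has 2 in column 1 -> naive elimination stops; a row interchange (e.g. R1 <-> R2) would be required here.

first zero-pivot column = 1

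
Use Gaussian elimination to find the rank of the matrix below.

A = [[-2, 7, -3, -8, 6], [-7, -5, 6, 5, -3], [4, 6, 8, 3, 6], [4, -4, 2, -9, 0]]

rank(A) = 4

Row reduction:
R2 <- R2 - (7/2)*R1:  [     0  -59/2   33/2     33    -24 ]
R3 <- R3 - (-2)*R1:  [   0   20    2  -13   18 ]
R4 <- R4 - (-2)*R1:  [   0   10   -4  -25   12 ]
R3 <- R3 - (-40/59)*R2:  [      0       0  778/59  553/59  102/59 ]
R4 <- R4 - (-20/59)*R2:  [       0        0    94/59  -815/59   228/59 ]
R4 <- R4 - (47/389)*R3:  [         0          0          0  -5814/389   1422/389 ]
Row echelon form:
[ -2      7      -3         -8         6 ]
[  0  -59/2    33/2         33       -24 ]
[  0      0  778/59     553/59    102/59 ]
[  0      0       0  -5814/389  1422/389 ]
Nonzero rows / pivot columns: 4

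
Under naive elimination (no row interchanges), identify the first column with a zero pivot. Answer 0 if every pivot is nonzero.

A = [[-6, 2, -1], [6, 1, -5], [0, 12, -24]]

Naive forward elimination:
R2 <- R2 - (-1)*R1:  [  0   3  -6 ]
R3 <- R3 - (4)*R2:  [ 0  0  0 ]
Matrix at this point:
[ -6  2  -1 ]
[  0  3  -6 ]
[  0  0   0 ]
Pivot entry (3,3) in the last row is zero and there are no rows below to swap with -> zero pivot in column 3 (A is singular).

first zero-pivot column = 3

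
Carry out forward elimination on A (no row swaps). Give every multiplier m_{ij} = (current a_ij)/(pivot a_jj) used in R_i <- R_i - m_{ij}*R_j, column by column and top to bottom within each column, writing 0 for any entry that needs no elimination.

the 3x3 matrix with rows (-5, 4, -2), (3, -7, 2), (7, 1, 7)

Forward elimination:
R2 <- R2 - (-3/5)*R1:  [     0  -23/5    4/5 ]
R3 <- R3 - (-7/5)*R1:  [    0  33/5  21/5 ]
R3 <- R3 - (-33/23)*R2:  [      0       0  123/23 ]
Multipliers (in order of application): m_{21} = -3/5, m_{31} = -7/5, m_{32} = -33/23

multipliers: -3/5, -7/5, -33/23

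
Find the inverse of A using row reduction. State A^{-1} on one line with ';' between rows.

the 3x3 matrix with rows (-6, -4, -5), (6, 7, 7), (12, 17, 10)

inverse = [-49/108 -5/12 7/108; 2/9 0 1/9; 1/6 1/2 -1/6]

Gauss-Jordan on [A | I]:
R1 <- (1/-6)*R1:  [    1   2/3   5/6  |  -1/6     0     0 ]
R2 <- R2 - (6)*R1:  [ 0  3  2  |  1  1  0 ]
R3 <- R3 - (12)*R1:  [ 0  9  0  |  2  0  1 ]
R2 <- (1/3)*R2:  [   0    1  2/3  |  1/3  1/3    0 ]
R1 <- R1 - (2/3)*R2:  [     1      0   7/18  |  -7/18   -2/9      0 ]
R3 <- R3 - (9)*R2:  [  0   0  -6  |  -1  -3   1 ]
R3 <- (1/-6)*R3:  [    0     0     1  |   1/6   1/2  -1/6 ]
R1 <- R1 - (7/18)*R3:  [       1        0        0  |  -49/108    -5/12    7/108 ]
R2 <- R2 - (2/3)*R3:  [   0    1    0  |  2/9    0  1/9 ]
Right block of [I | A^{-1}] is the inverse:
[ -49/108  -5/12  7/108 ]
[     2/9      0    1/9 ]
[     1/6    1/2   -1/6 ]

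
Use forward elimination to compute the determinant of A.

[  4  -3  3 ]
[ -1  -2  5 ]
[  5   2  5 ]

det(A) = -146

Forward elimination:
R2 <- R2 - (-1/4)*R1:  [     0  -11/4   23/4 ]
R3 <- R3 - (5/4)*R1:  [    0  23/4   5/4 ]
R3 <- R3 - (-23/11)*R2:  [      0       0  146/11 ]
Upper-triangular form:
[ 4     -3       3 ]
[ 0  -11/4    23/4 ]
[ 0      0  146/11 ]
det(A) = (-1)^0 * (4) * (-11/4) * (146/11) = -146  (0 row swaps -> sign +1)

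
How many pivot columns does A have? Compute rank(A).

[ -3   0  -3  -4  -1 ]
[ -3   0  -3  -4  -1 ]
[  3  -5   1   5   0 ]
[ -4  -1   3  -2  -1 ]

Row reduction:
R2 <- R2 - (1)*R1:  [ 0  0  0  0  0 ]
R3 <- R3 - (-1)*R1:  [  0  -5  -2   1  -1 ]
R4 <- R4 - (4/3)*R1:  [    0    -1     7  10/3   1/3 ]
R2 <-> R3   (pivot in column 2 was zero)
[ -3   0  -3    -4   -1 ]
[  0  -5  -2     1   -1 ]
[  0   0   0     0    0 ]
[  0  -1   7  10/3  1/3 ]
R4 <- R4 - (1/5)*R2:  [     0      0   37/5  47/15   8/15 ]
R3 <-> R4   (pivot in column 3 was zero)
[ -3   0    -3     -4    -1 ]
[  0  -5    -2      1    -1 ]
[  0   0  37/5  47/15  8/15 ]
[  0   0     0      0     0 ]
Row echelon form:
[ -3   0    -3     -4    -1 ]
[  0  -5    -2      1    -1 ]
[  0   0  37/5  47/15  8/15 ]
[  0   0     0      0     0 ]
Nonzero rows / pivot columns: 3

rank(A) = 3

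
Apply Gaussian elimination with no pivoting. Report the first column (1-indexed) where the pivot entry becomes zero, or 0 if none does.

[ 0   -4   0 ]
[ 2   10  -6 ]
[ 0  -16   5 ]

first zero-pivot column = 1

Naive forward elimination:
Pivot entry (1,1) is zero but row 2 has 2 in column 1 -> naive elimination stops; a row interchange (e.g. R1 <-> R2) would be required here.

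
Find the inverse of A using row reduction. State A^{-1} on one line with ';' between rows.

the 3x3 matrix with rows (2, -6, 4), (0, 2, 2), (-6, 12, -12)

inverse = [-2 -1 -5/6; -1/2 0 -1/6; 1/2 1/2 1/6]

Gauss-Jordan on [A | I]:
R1 <- (1/2)*R1:  [   1   -3    2  |  1/2    0    0 ]
R3 <- R3 - (-6)*R1:  [  0  -6   0  |   3   0   1 ]
R2 <- (1/2)*R2:  [   0    1    1  |    0  1/2    0 ]
R1 <- R1 - (-3)*R2:  [   1    0    5  |  1/2  3/2    0 ]
R3 <- R3 - (-6)*R2:  [ 0  0  6  |  3  3  1 ]
R3 <- (1/6)*R3:  [   0    0    1  |  1/2  1/2  1/6 ]
R1 <- R1 - (5)*R3:  [    1     0     0  |    -2    -1  -5/6 ]
R2 <- R2 - (1)*R3:  [    0     1     0  |  -1/2     0  -1/6 ]
Right block of [I | A^{-1}] is the inverse:
[   -2   -1  -5/6 ]
[ -1/2    0  -1/6 ]
[  1/2  1/2   1/6 ]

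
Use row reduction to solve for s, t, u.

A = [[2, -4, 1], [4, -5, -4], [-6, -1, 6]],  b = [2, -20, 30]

Forward elimination on [A|b]:
R2 <- R2 - (2)*R1:  [   0    3   -6  -24 ]
R3 <- R3 - (-3)*R1:  [   0  -13    9   36 ]
R3 <- R3 - (-13/3)*R2:  [   0    0  -17  -68 ]
Row echelon form:
[ 2  -4    1  |    2 ]
[ 0   3   -6  |  -24 ]
[ 0   0  -17  |  -68 ]
Back-substitution:
u = (-68) / -17 = 4
t = (-24 - (-6)*(4)) / 3 = 0
s = (2 - (-4)*(0) - (1)*(4)) / 2 = -1

(-1, 0, 4)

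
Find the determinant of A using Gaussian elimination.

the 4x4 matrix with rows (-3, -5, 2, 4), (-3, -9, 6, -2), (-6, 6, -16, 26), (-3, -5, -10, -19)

Forward elimination:
R2 <- R2 - (1)*R1:  [  0  -4   4  -6 ]
R3 <- R3 - (2)*R1:  [   0   16  -20   18 ]
R4 <- R4 - (1)*R1:  [   0    0  -12  -23 ]
R3 <- R3 - (-4)*R2:  [  0   0  -4  -6 ]
R4 <- R4 - (3)*R3:  [  0   0   0  -5 ]
Upper-triangular form:
[ -3  -5   2   4 ]
[  0  -4   4  -6 ]
[  0   0  -4  -6 ]
[  0   0   0  -5 ]
det(A) = (-1)^0 * (-3) * (-4) * (-4) * (-5) = 240  (0 row swaps -> sign +1)

det(A) = 240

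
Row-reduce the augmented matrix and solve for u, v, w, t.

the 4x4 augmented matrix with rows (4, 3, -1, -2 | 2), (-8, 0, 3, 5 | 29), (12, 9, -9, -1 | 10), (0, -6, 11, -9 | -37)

(-2, 5, 1, 2)

Forward elimination on [A|b]:
R2 <- R2 - (-2)*R1:  [  0   6   1   1  33 ]
R3 <- R3 - (3)*R1:  [  0   0  -6   5   4 ]
R4 <- R4 - (-1)*R2:  [  0   0  12  -8  -4 ]
R4 <- R4 - (-2)*R3:  [ 0  0  0  2  4 ]
Row echelon form:
[ 4  3  -1  -2  |   2 ]
[ 0  6   1   1  |  33 ]
[ 0  0  -6   5  |   4 ]
[ 0  0   0   2  |   4 ]
Back-substitution:
t = (4) / 2 = 2
w = (4 - (5)*(2)) / -6 = 1
v = (33 - (1)*(1) - (1)*(2)) / 6 = 5
u = (2 - (3)*(5) - (-1)*(1) - (-2)*(2)) / 4 = -2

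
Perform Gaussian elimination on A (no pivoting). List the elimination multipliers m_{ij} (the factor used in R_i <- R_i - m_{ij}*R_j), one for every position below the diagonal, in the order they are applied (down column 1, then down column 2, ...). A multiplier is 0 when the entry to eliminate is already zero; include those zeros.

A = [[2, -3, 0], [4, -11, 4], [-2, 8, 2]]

Forward elimination:
R2 <- R2 - (2)*R1:  [  0  -5   4 ]
R3 <- R3 - (-1)*R1:  [ 0  5  2 ]
R3 <- R3 - (-1)*R2:  [ 0  0  6 ]
Multipliers (in order of application): m_{21} = 2, m_{31} = -1, m_{32} = -1

multipliers: 2, -1, -1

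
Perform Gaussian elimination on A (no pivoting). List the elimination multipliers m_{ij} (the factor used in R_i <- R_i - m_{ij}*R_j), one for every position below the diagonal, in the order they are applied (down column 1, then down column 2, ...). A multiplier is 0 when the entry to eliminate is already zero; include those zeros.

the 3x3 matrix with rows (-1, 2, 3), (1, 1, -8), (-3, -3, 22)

multipliers: -1, 3, -3

Forward elimination:
R2 <- R2 - (-1)*R1:  [  0   3  -5 ]
R3 <- R3 - (3)*R1:  [  0  -9  13 ]
R3 <- R3 - (-3)*R2:  [  0   0  -2 ]
Multipliers (in order of application): m_{21} = -1, m_{31} = 3, m_{32} = -3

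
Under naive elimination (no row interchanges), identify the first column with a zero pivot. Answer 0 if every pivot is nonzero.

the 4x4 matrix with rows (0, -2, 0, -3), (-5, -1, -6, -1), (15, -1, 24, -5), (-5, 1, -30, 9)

Naive forward elimination:
Pivot entry (1,1) is zero but row 2 has -5 in column 1 -> naive elimination stops; a row interchange (e.g. R1 <-> R2) would be required here.

first zero-pivot column = 1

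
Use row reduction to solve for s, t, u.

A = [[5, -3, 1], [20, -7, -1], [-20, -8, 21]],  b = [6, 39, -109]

(1, -2, -5)

Forward elimination on [A|b]:
R2 <- R2 - (4)*R1:  [  0   5  -5  15 ]
R3 <- R3 - (-4)*R1:  [   0  -20   25  -85 ]
R3 <- R3 - (-4)*R2:  [   0    0    5  -25 ]
Row echelon form:
[ 5  -3   1  |    6 ]
[ 0   5  -5  |   15 ]
[ 0   0   5  |  -25 ]
Back-substitution:
u = (-25) / 5 = -5
t = (15 - (-5)*(-5)) / 5 = -2
s = (6 - (-3)*(-2) - (1)*(-5)) / 5 = 1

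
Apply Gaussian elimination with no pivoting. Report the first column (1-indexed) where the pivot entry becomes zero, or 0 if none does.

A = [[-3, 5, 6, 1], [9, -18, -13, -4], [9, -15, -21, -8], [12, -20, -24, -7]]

first zero-pivot column = 0

Naive forward elimination:
R2 <- R2 - (-3)*R1:  [  0  -3   5  -1 ]
R3 <- R3 - (-3)*R1:  [  0   0  -3  -5 ]
R4 <- R4 - (-4)*R1:  [  0   0   0  -3 ]
All pivots nonzero; naive elimination completes without hitting a zero pivot.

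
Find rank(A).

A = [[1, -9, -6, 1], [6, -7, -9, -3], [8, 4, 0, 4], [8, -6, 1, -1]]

Row reduction:
R2 <- R2 - (6)*R1:  [  0  47  27  -9 ]
R3 <- R3 - (8)*R1:  [  0  76  48  -4 ]
R4 <- R4 - (8)*R1:  [  0  66  49  -9 ]
R3 <- R3 - (76/47)*R2:  [      0       0  204/47  496/47 ]
R4 <- R4 - (66/47)*R2:  [      0       0  521/47  171/47 ]
R4 <- R4 - (521/204)*R3:  [        0         0         0  -1189/51 ]
Row echelon form:
[ 1  -9      -6         1 ]
[ 0  47      27        -9 ]
[ 0   0  204/47    496/47 ]
[ 0   0       0  -1189/51 ]
Nonzero rows / pivot columns: 4

rank(A) = 4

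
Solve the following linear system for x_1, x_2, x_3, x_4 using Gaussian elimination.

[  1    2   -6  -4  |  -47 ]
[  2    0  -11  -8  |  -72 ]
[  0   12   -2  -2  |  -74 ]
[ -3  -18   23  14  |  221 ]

Forward elimination on [A|b]:
R2 <- R2 - (2)*R1:  [  0  -4   1   0  22 ]
R4 <- R4 - (-3)*R1:  [   0  -12    5    2   80 ]
R3 <- R3 - (-3)*R2:  [  0   0   1  -2  -8 ]
R4 <- R4 - (3)*R2:  [  0   0   2   2  14 ]
R4 <- R4 - (2)*R3:  [  0   0   0   6  30 ]
Row echelon form:
[ 1   2  -6  -4  |  -47 ]
[ 0  -4   1   0  |   22 ]
[ 0   0   1  -2  |   -8 ]
[ 0   0   0   6  |   30 ]
Back-substitution:
x_4 = (30) / 6 = 5
x_3 = (-8 - (-2)*(5)) / 1 = 2
x_2 = (22 - (1)*(2)) / -4 = -5
x_1 = (-47 - (2)*(-5) - (-6)*(2) - (-4)*(5)) / 1 = -5

(-5, -5, 2, 5)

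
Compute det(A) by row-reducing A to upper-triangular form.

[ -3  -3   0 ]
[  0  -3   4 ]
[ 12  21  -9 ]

det(A) = 27

Forward elimination:
R3 <- R3 - (-4)*R1:  [  0   9  -9 ]
R3 <- R3 - (-3)*R2:  [ 0  0  3 ]
Upper-triangular form:
[ -3  -3  0 ]
[  0  -3  4 ]
[  0   0  3 ]
det(A) = (-1)^0 * (-3) * (-3) * (3) = 27  (0 row swaps -> sign +1)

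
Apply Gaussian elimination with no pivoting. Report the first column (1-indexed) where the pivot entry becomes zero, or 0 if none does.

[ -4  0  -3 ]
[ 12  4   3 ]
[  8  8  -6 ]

first zero-pivot column = 3

Naive forward elimination:
R2 <- R2 - (-3)*R1:  [  0   4  -6 ]
R3 <- R3 - (-2)*R1:  [   0    8  -12 ]
R3 <- R3 - (2)*R2:  [ 0  0  0 ]
Matrix at this point:
[ -4  0  -3 ]
[  0  4  -6 ]
[  0  0   0 ]
Pivot entry (3,3) in the last row is zero and there are no rows below to swap with -> zero pivot in column 3 (A is singular).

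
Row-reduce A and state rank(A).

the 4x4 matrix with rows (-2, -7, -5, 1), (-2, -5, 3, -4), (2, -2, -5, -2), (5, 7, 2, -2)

Row reduction:
R2 <- R2 - (1)*R1:  [  0   2   8  -5 ]
R3 <- R3 - (-1)*R1:  [   0   -9  -10   -1 ]
R4 <- R4 - (-5/2)*R1:  [     0  -21/2  -21/2    1/2 ]
R3 <- R3 - (-9/2)*R2:  [     0      0     26  -47/2 ]
R4 <- R4 - (-21/4)*R2:  [      0       0    63/2  -103/4 ]
R4 <- R4 - (63/52)*R3:  [       0        0        0  283/104 ]
Row echelon form:
[ -2  -7  -5        1 ]
[  0   2   8       -5 ]
[  0   0  26    -47/2 ]
[  0   0   0  283/104 ]
Nonzero rows / pivot columns: 4

rank(A) = 4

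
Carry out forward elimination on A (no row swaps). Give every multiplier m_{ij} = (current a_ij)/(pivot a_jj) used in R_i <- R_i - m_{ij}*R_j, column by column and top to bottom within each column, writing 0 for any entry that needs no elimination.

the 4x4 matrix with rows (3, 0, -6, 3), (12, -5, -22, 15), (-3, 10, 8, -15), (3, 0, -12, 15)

Forward elimination:
R2 <- R2 - (4)*R1:  [  0  -5   2   3 ]
R3 <- R3 - (-1)*R1:  [   0   10    2  -12 ]
R4 <- R4 - (1)*R1:  [  0   0  -6  12 ]
R3 <- R3 - (-2)*R2:  [  0   0   6  -6 ]
R4: entry in column 2 is already 0 -> m_{42} = 0 (no row operation needed)
R4 <- R4 - (-1)*R3:  [ 0  0  0  6 ]
Multipliers (in order of application): m_{21} = 4, m_{31} = -1, m_{41} = 1, m_{32} = -2, m_{42} = 0, m_{43} = -1

multipliers: 4, -1, 1, -2, 0, -1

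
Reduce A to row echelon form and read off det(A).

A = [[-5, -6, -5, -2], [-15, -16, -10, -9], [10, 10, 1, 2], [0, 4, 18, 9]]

det(A) = 200

Forward elimination:
R2 <- R2 - (3)*R1:  [  0   2   5  -3 ]
R3 <- R3 - (-2)*R1:  [  0  -2  -9  -2 ]
R3 <- R3 - (-1)*R2:  [  0   0  -4  -5 ]
R4 <- R4 - (2)*R2:  [  0   0   8  15 ]
R4 <- R4 - (-2)*R3:  [ 0  0  0  5 ]
Upper-triangular form:
[ -5  -6  -5  -2 ]
[  0   2   5  -3 ]
[  0   0  -4  -5 ]
[  0   0   0   5 ]
det(A) = (-1)^0 * (-5) * (2) * (-4) * (5) = 200  (0 row swaps -> sign +1)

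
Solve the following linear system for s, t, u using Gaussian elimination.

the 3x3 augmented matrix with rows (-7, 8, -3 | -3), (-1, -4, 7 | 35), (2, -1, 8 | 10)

Forward elimination on [A|b]:
R2 <- R2 - (1/7)*R1:  [     0  -36/7   52/7  248/7 ]
R3 <- R3 - (-2/7)*R1:  [    0   9/7  50/7  64/7 ]
R3 <- R3 - (-1/4)*R2:  [  0   0   9  18 ]
Row echelon form:
[ -7      8    -3  |     -3 ]
[  0  -36/7  52/7  |  248/7 ]
[  0      0     9  |     18 ]
Back-substitution:
u = (18) / 9 = 2
t = (248/7 - (52/7)*(2)) / (-36/7) = -4
s = (-3 - (8)*(-4) - (-3)*(2)) / -7 = -5

(-5, -4, 2)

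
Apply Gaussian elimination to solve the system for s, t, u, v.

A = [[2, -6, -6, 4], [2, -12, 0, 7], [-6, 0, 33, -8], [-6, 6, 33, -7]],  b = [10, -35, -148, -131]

Forward elimination on [A|b]:
R2 <- R2 - (1)*R1:  [   0   -6    6    3  -45 ]
R3 <- R3 - (-3)*R1:  [    0   -18    15     4  -118 ]
R4 <- R4 - (-3)*R1:  [    0   -12    15     5  -101 ]
R3 <- R3 - (3)*R2:  [  0   0  -3  -5  17 ]
R4 <- R4 - (2)*R2:  [   0    0    3   -1  -11 ]
R4 <- R4 - (-1)*R3:  [  0   0   0  -6   6 ]
Row echelon form:
[ 2  -6  -6   4  |   10 ]
[ 0  -6   6   3  |  -45 ]
[ 0   0  -3  -5  |   17 ]
[ 0   0   0  -6  |    6 ]
Back-substitution:
v = (6) / -6 = -1
u = (17 - (-5)*(-1)) / -3 = -4
t = (-45 - (6)*(-4) - (3)*(-1)) / -6 = 3
s = (10 - (-6)*(3) - (-6)*(-4) - (4)*(-1)) / 2 = 4

(4, 3, -4, -1)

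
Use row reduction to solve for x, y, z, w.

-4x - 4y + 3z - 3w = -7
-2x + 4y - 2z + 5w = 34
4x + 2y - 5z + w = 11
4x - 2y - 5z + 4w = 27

(-4, -1, -5, 4)

Forward elimination on [A|b]:
R2 <- R2 - (1/2)*R1:  [    0     6  -7/2  13/2  75/2 ]
R3 <- R3 - (-1)*R1:  [  0  -2  -2  -2   4 ]
R4 <- R4 - (-1)*R1:  [  0  -6  -2   1  20 ]
R3 <- R3 - (-1/3)*R2:  [     0      0  -19/6    1/6   33/2 ]
R4 <- R4 - (-1)*R2:  [     0      0  -11/2   15/2  115/2 ]
R4 <- R4 - (33/19)*R3:  [      0       0       0  137/19  548/19 ]
Row echelon form:
[ -4  -4      3      -3  |      -7 ]
[  0   6   -7/2    13/2  |    75/2 ]
[  0   0  -19/6     1/6  |    33/2 ]
[  0   0      0  137/19  |  548/19 ]
Back-substitution:
w = (548/19) / (137/19) = 4
z = (33/2 - (1/6)*(4)) / (-19/6) = -5
y = (75/2 - (-7/2)*(-5) - (13/2)*(4)) / 6 = -1
x = (-7 - (-4)*(-1) - (3)*(-5) - (-3)*(4)) / -4 = -4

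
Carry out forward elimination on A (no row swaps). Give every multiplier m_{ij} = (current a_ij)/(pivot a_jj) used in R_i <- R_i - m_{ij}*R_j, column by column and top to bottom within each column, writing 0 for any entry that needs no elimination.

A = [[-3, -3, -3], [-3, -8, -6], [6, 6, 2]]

multipliers: 1, -2, 0

Forward elimination:
R2 <- R2 - (1)*R1:  [  0  -5  -3 ]
R3 <- R3 - (-2)*R1:  [  0   0  -4 ]
R3: entry in column 2 is already 0 -> m_{32} = 0 (no row operation needed)
Multipliers (in order of application): m_{21} = 1, m_{31} = -2, m_{32} = 0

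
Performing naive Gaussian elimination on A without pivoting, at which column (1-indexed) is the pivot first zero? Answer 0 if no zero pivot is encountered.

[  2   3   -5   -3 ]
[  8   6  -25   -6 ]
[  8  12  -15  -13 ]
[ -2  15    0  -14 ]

first zero-pivot column = 0

Naive forward elimination:
R2 <- R2 - (4)*R1:  [  0  -6  -5   6 ]
R3 <- R3 - (4)*R1:  [  0   0   5  -1 ]
R4 <- R4 - (-1)*R1:  [   0   18   -5  -17 ]
R4 <- R4 - (-3)*R2:  [   0    0  -20    1 ]
R4 <- R4 - (-4)*R3:  [  0   0   0  -3 ]
All pivots nonzero; naive elimination completes without hitting a zero pivot.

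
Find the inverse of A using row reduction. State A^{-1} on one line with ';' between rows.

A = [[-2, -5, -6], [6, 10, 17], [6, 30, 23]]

inverse = [-14 -13/4 -5/4; -9/5 -1/2 -1/10; 6 3/2 1/2]

Gauss-Jordan on [A | I]:
R1 <- (1/-2)*R1:  [    1   5/2     3  |  -1/2     0     0 ]
R2 <- R2 - (6)*R1:  [  0  -5  -1  |   3   1   0 ]
R3 <- R3 - (6)*R1:  [  0  15   5  |   3   0   1 ]
R2 <- (1/-5)*R2:  [    0     1   1/5  |  -3/5  -1/5     0 ]
R1 <- R1 - (5/2)*R2:  [   1    0  5/2  |    1  1/2    0 ]
R3 <- R3 - (15)*R2:  [  0   0   2  |  12   3   1 ]
R3 <- (1/2)*R3:  [   0    0    1  |    6  3/2  1/2 ]
R1 <- R1 - (5/2)*R3:  [     1      0      0  |    -14  -13/4   -5/4 ]
R2 <- R2 - (1/5)*R3:  [     0      1      0  |   -9/5   -1/2  -1/10 ]
Right block of [I | A^{-1}] is the inverse:
[  -14  -13/4   -5/4 ]
[ -9/5   -1/2  -1/10 ]
[    6    3/2    1/2 ]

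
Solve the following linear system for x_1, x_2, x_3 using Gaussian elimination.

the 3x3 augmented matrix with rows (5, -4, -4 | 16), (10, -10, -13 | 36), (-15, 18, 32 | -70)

Forward elimination on [A|b]:
R2 <- R2 - (2)*R1:  [  0  -2  -5   4 ]
R3 <- R3 - (-3)*R1:  [   0    6   20  -22 ]
R3 <- R3 - (-3)*R2:  [   0    0    5  -10 ]
Row echelon form:
[ 5  -4  -4  |   16 ]
[ 0  -2  -5  |    4 ]
[ 0   0   5  |  -10 ]
Back-substitution:
x_3 = (-10) / 5 = -2
x_2 = (4 - (-5)*(-2)) / -2 = 3
x_1 = (16 - (-4)*(3) - (-4)*(-2)) / 5 = 4

(4, 3, -2)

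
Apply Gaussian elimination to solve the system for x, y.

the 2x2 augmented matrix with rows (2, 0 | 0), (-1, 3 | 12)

Forward elimination on [A|b]:
R2 <- R2 - (-1/2)*R1:  [  0   3  12 ]
Row echelon form:
[ 2  0  |   0 ]
[ 0  3  |  12 ]
Back-substitution:
y = (12) / 3 = 4
x = (0) / 2 = 0

(0, 4)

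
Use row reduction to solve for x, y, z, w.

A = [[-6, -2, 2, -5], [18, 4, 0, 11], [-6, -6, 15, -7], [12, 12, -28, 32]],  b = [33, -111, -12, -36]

(-5, 3, -3, -3)

Forward elimination on [A|b]:
R2 <- R2 - (-3)*R1:  [   0   -2    6   -4  -12 ]
R3 <- R3 - (1)*R1:  [   0   -4   13   -2  -45 ]
R4 <- R4 - (-2)*R1:  [   0    8  -24   22   30 ]
R3 <- R3 - (2)*R2:  [   0    0    1    6  -21 ]
R4 <- R4 - (-4)*R2:  [   0    0    0    6  -18 ]
Row echelon form:
[ -6  -2  2  -5  |   33 ]
[  0  -2  6  -4  |  -12 ]
[  0   0  1   6  |  -21 ]
[  0   0  0   6  |  -18 ]
Back-substitution:
w = (-18) / 6 = -3
z = (-21 - (6)*(-3)) / 1 = -3
y = (-12 - (6)*(-3) - (-4)*(-3)) / -2 = 3
x = (33 - (-2)*(3) - (2)*(-3) - (-5)*(-3)) / -6 = -5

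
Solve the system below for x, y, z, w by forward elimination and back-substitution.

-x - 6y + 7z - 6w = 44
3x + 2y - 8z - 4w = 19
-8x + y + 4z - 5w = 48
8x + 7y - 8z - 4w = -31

(-5, -5, -3, -5)

Forward elimination on [A|b]:
R2 <- R2 - (-3)*R1:  [   0  -16   13  -22  151 ]
R3 <- R3 - (8)*R1:  [    0    49   -52    43  -304 ]
R4 <- R4 - (-8)*R1:  [   0  -41   48  -52  321 ]
R3 <- R3 - (-49/16)*R2:  [       0        0  -195/16   -195/8  2535/16 ]
R4 <- R4 - (41/16)*R2:  [        0         0    235/16      35/8  -1055/16 ]
R4 <- R4 - (-47/39)*R3:  [   0    0    0  -25  125 ]
Row echelon form:
[ -1   -6        7      -6  |       44 ]
[  0  -16       13     -22  |      151 ]
[  0    0  -195/16  -195/8  |  2535/16 ]
[  0    0        0     -25  |      125 ]
Back-substitution:
w = (125) / -25 = -5
z = (2535/16 - (-195/8)*(-5)) / (-195/16) = -3
y = (151 - (13)*(-3) - (-22)*(-5)) / -16 = -5
x = (44 - (-6)*(-5) - (7)*(-3) - (-6)*(-5)) / -1 = -5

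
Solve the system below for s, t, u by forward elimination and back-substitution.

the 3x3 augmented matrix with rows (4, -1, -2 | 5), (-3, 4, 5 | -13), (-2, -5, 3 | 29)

Forward elimination on [A|b]:
R2 <- R2 - (-3/4)*R1:  [     0   13/4    7/2  -37/4 ]
R3 <- R3 - (-1/2)*R1:  [     0  -11/2      2   63/2 ]
R3 <- R3 - (-22/13)*R2:  [      0       0  103/13  206/13 ]
Row echelon form:
[ 4    -1      -2  |       5 ]
[ 0  13/4     7/2  |   -37/4 ]
[ 0     0  103/13  |  206/13 ]
Back-substitution:
u = (206/13) / (103/13) = 2
t = (-37/4 - (7/2)*(2)) / (13/4) = -5
s = (5 - (-1)*(-5) - (-2)*(2)) / 4 = 1

(1, -5, 2)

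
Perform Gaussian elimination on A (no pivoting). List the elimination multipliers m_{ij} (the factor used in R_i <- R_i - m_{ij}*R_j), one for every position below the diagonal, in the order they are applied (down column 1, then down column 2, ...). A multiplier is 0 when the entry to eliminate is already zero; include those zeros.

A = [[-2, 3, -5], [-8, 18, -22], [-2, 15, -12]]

Forward elimination:
R2 <- R2 - (4)*R1:  [  0   6  -2 ]
R3 <- R3 - (1)*R1:  [  0  12  -7 ]
R3 <- R3 - (2)*R2:  [  0   0  -3 ]
Multipliers (in order of application): m_{21} = 4, m_{31} = 1, m_{32} = 2

multipliers: 4, 1, 2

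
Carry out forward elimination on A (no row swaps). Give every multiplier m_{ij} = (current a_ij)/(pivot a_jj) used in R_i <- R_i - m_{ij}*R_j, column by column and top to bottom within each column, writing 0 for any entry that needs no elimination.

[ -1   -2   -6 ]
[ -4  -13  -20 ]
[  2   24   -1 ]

Forward elimination:
R2 <- R2 - (4)*R1:  [  0  -5   4 ]
R3 <- R3 - (-2)*R1:  [   0   20  -13 ]
R3 <- R3 - (-4)*R2:  [ 0  0  3 ]
Multipliers (in order of application): m_{21} = 4, m_{31} = -2, m_{32} = -4

multipliers: 4, -2, -4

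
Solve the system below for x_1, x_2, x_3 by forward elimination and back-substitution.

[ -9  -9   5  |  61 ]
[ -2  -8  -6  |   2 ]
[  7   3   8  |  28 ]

Forward elimination on [A|b]:
R2 <- R2 - (2/9)*R1:  [      0      -6   -64/9  -104/9 ]
R3 <- R3 - (-7/9)*R1:  [     0     -4  107/9  679/9 ]
R3 <- R3 - (2/3)*R2:  [       0        0   449/27  2245/27 ]
Row echelon form:
[ -9  -9       5  |       61 ]
[  0  -6   -64/9  |   -104/9 ]
[  0   0  449/27  |  2245/27 ]
Back-substitution:
x_3 = (2245/27) / (449/27) = 5
x_2 = (-104/9 - (-64/9)*(5)) / -6 = -4
x_1 = (61 - (-9)*(-4) - (5)*(5)) / -9 = 0

(0, -4, 5)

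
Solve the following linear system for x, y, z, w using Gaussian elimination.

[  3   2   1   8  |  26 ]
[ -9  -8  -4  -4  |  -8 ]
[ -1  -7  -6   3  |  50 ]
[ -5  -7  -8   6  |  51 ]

(4, -3, -4, 3)

Forward elimination on [A|b]:
R2 <- R2 - (-3)*R1:  [  0  -2  -1  20  70 ]
R3 <- R3 - (-1/3)*R1:  [     0  -19/3  -17/3   17/3  176/3 ]
R4 <- R4 - (-5/3)*R1:  [     0  -11/3  -19/3   58/3  283/3 ]
R3 <- R3 - (19/6)*R2:  [      0       0    -5/2  -173/3    -163 ]
R4 <- R4 - (11/6)*R2:  [     0      0   -9/2  -52/3    -34 ]
R4 <- R4 - (9/5)*R3:  [       0        0        0  1297/15   1297/5 ]
Row echelon form:
[ 3   2     1        8  |      26 ]
[ 0  -2    -1       20  |      70 ]
[ 0   0  -5/2   -173/3  |    -163 ]
[ 0   0     0  1297/15  |  1297/5 ]
Back-substitution:
w = (1297/5) / (1297/15) = 3
z = (-163 - (-173/3)*(3)) / (-5/2) = -4
y = (70 - (-1)*(-4) - (20)*(3)) / -2 = -3
x = (26 - (2)*(-3) - (1)*(-4) - (8)*(3)) / 3 = 4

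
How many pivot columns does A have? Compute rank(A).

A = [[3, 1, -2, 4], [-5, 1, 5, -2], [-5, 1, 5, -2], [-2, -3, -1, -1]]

rank(A) = 3

Row reduction:
R2 <- R2 - (-5/3)*R1:  [    0   8/3   5/3  14/3 ]
R3 <- R3 - (-5/3)*R1:  [    0   8/3   5/3  14/3 ]
R4 <- R4 - (-2/3)*R1:  [    0  -7/3  -7/3   5/3 ]
R3 <- R3 - (1)*R2:  [ 0  0  0  0 ]
R4 <- R4 - (-7/8)*R2:  [    0     0  -7/8  23/4 ]
R3 <-> R4   (pivot in column 3 was zero)
[ 3    1    -2     4 ]
[ 0  8/3   5/3  14/3 ]
[ 0    0  -7/8  23/4 ]
[ 0    0     0     0 ]
Row echelon form:
[ 3    1    -2     4 ]
[ 0  8/3   5/3  14/3 ]
[ 0    0  -7/8  23/4 ]
[ 0    0     0     0 ]
Nonzero rows / pivot columns: 3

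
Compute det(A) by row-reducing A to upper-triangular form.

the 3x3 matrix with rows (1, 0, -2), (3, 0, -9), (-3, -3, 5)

Forward elimination:
R2 <- R2 - (3)*R1:  [  0   0  -3 ]
R3 <- R3 - (-3)*R1:  [  0  -3  -1 ]
R2 <-> R3   (pivot in column 2 was zero)
[ 1   0  -2 ]
[ 0  -3  -1 ]
[ 0   0  -3 ]
Upper-triangular form:
[ 1   0  -2 ]
[ 0  -3  -1 ]
[ 0   0  -3 ]
det(A) = (-1)^1 * (1) * (-3) * (-3) = -9  (1 row swap -> sign -1)

det(A) = -9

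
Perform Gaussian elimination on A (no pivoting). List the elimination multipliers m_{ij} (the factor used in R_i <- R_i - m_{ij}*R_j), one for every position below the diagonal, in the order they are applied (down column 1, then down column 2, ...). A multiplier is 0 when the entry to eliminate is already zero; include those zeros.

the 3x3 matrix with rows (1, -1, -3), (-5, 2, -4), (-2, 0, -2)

multipliers: -5, -2, 2/3

Forward elimination:
R2 <- R2 - (-5)*R1:  [   0   -3  -19 ]
R3 <- R3 - (-2)*R1:  [  0  -2  -8 ]
R3 <- R3 - (2/3)*R2:  [    0     0  14/3 ]
Multipliers (in order of application): m_{21} = -5, m_{31} = -2, m_{32} = 2/3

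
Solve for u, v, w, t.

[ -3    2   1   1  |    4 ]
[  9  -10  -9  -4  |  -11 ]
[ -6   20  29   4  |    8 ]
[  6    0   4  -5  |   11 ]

(-1, 4, -2, -5)

Forward elimination on [A|b]:
R2 <- R2 - (-3)*R1:  [  0  -4  -6  -1   1 ]
R3 <- R3 - (2)*R1:  [  0  16  27   2   0 ]
R4 <- R4 - (-2)*R1:  [  0   4   6  -3  19 ]
R3 <- R3 - (-4)*R2:  [  0   0   3  -2   4 ]
R4 <- R4 - (-1)*R2:  [  0   0   0  -4  20 ]
Row echelon form:
[ -3   2   1   1  |   4 ]
[  0  -4  -6  -1  |   1 ]
[  0   0   3  -2  |   4 ]
[  0   0   0  -4  |  20 ]
Back-substitution:
t = (20) / -4 = -5
w = (4 - (-2)*(-5)) / 3 = -2
v = (1 - (-6)*(-2) - (-1)*(-5)) / -4 = 4
u = (4 - (2)*(4) - (1)*(-2) - (1)*(-5)) / -3 = -1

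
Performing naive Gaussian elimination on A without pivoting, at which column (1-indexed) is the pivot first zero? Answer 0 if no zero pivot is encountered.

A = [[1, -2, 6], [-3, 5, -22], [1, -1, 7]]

first zero-pivot column = 0

Naive forward elimination:
R2 <- R2 - (-3)*R1:  [  0  -1  -4 ]
R3 <- R3 - (1)*R1:  [ 0  1  1 ]
R3 <- R3 - (-1)*R2:  [  0   0  -3 ]
All pivots nonzero; naive elimination completes without hitting a zero pivot.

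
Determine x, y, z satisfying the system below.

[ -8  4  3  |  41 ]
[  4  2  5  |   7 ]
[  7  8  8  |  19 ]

Forward elimination on [A|b]:
R2 <- R2 - (-1/2)*R1:  [    0     4  13/2  55/2 ]
R3 <- R3 - (-7/8)*R1:  [     0   23/2   85/8  439/8 ]
R3 <- R3 - (23/8)*R2:  [       0        0  -129/16  -387/16 ]
Row echelon form:
[ -8  4        3  |       41 ]
[  0  4     13/2  |     55/2 ]
[  0  0  -129/16  |  -387/16 ]
Back-substitution:
z = (-387/16) / (-129/16) = 3
y = (55/2 - (13/2)*(3)) / 4 = 2
x = (41 - (4)*(2) - (3)*(3)) / -8 = -3

(-3, 2, 3)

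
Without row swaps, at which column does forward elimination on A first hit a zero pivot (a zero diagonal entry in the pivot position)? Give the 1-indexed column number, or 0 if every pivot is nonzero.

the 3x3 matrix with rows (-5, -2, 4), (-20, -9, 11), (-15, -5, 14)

Naive forward elimination:
R2 <- R2 - (4)*R1:  [  0  -1  -5 ]
R3 <- R3 - (3)*R1:  [ 0  1  2 ]
R3 <- R3 - (-1)*R2:  [  0   0  -3 ]
All pivots nonzero; naive elimination completes without hitting a zero pivot.

first zero-pivot column = 0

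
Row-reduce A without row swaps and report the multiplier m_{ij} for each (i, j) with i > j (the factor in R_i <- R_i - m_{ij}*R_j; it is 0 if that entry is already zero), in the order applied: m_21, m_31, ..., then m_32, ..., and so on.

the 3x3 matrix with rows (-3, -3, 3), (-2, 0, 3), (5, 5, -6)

multipliers: 2/3, -5/3, 0

Forward elimination:
R2 <- R2 - (2/3)*R1:  [ 0  2  1 ]
R3 <- R3 - (-5/3)*R1:  [  0   0  -1 ]
R3: entry in column 2 is already 0 -> m_{32} = 0 (no row operation needed)
Multipliers (in order of application): m_{21} = 2/3, m_{31} = -5/3, m_{32} = 0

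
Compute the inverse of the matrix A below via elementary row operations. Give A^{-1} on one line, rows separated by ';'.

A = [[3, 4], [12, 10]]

inverse = [-5/9 2/9; 2/3 -1/6]

Gauss-Jordan on [A | I]:
R1 <- (1/3)*R1:  [   1  4/3  |  1/3    0 ]
R2 <- R2 - (12)*R1:  [  0  -6  |  -4   1 ]
R2 <- (1/-6)*R2:  [    0     1  |   2/3  -1/6 ]
R1 <- R1 - (4/3)*R2:  [    1     0  |  -5/9   2/9 ]
Right block of [I | A^{-1}] is the inverse:
[ -5/9   2/9 ]
[  2/3  -1/6 ]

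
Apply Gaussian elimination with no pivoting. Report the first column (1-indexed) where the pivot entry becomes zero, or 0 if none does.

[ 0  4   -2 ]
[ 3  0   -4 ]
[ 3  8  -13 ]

Naive forward elimination:
Pivot entry (1,1) is zero but row 2 has 3 in column 1 -> naive elimination stops; a row interchange (e.g. R1 <-> R2) would be required here.

first zero-pivot column = 1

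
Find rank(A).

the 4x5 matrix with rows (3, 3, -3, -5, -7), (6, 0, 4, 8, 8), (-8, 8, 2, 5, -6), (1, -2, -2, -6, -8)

Row reduction:
R2 <- R2 - (2)*R1:  [  0  -6  10  18  22 ]
R3 <- R3 - (-8/3)*R1:  [     0     16     -6  -25/3  -74/3 ]
R4 <- R4 - (1/3)*R1:  [     0     -3     -1  -13/3  -17/3 ]
R3 <- R3 - (-8/3)*R2:  [     0      0   62/3  119/3     34 ]
R4 <- R4 - (1/2)*R2:  [     0      0     -6  -40/3  -50/3 ]
R4 <- R4 - (-9/31)*R3:  [       0        0        0  -169/93  -632/93 ]
Row echelon form:
[ 3   3    -3       -5       -7 ]
[ 0  -6    10       18       22 ]
[ 0   0  62/3    119/3       34 ]
[ 0   0     0  -169/93  -632/93 ]
Nonzero rows / pivot columns: 4

rank(A) = 4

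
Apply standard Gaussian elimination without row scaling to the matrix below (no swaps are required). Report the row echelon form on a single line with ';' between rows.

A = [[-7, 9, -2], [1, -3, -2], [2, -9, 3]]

Forward elimination:
R2 <- R2 - (-1/7)*R1:  [     0  -12/7  -16/7 ]
R3 <- R3 - (-2/7)*R1:  [     0  -45/7   17/7 ]
R3 <- R3 - (15/4)*R2:  [  0   0  11 ]
Row echelon form:
[ -7      9     -2 ]
[  0  -12/7  -16/7 ]
[  0      0     11 ]

REF = [-7 9 -2; 0 -12/7 -16/7; 0 0 11]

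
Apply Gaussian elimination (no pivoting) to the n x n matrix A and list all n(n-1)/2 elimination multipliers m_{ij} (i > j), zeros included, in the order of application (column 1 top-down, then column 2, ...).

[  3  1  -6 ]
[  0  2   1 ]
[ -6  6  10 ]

Forward elimination:
R2: entry in column 1 is already 0 -> m_{21} = 0 (no row operation needed)
R3 <- R3 - (-2)*R1:  [  0   8  -2 ]
R3 <- R3 - (4)*R2:  [  0   0  -6 ]
Multipliers (in order of application): m_{21} = 0, m_{31} = -2, m_{32} = 4

multipliers: 0, -2, 4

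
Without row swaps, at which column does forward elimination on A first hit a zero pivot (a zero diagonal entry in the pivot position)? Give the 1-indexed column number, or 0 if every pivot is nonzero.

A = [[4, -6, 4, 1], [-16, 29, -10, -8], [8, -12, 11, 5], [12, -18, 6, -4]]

first zero-pivot column = 0

Naive forward elimination:
R2 <- R2 - (-4)*R1:  [  0   5   6  -4 ]
R3 <- R3 - (2)*R1:  [ 0  0  3  3 ]
R4 <- R4 - (3)*R1:  [  0   0  -6  -7 ]
R4 <- R4 - (-2)*R3:  [  0   0   0  -1 ]
All pivots nonzero; naive elimination completes without hitting a zero pivot.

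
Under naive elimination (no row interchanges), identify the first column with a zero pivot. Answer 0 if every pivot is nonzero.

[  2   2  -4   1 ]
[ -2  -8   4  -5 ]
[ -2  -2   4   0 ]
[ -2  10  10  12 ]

Naive forward elimination:
R2 <- R2 - (-1)*R1:  [  0  -6   0  -4 ]
R3 <- R3 - (-1)*R1:  [ 0  0  0  1 ]
R4 <- R4 - (-1)*R1:  [  0  12   6  13 ]
R4 <- R4 - (-2)*R2:  [ 0  0  6  5 ]
Matrix at this point:
[ 2   2  -4   1 ]
[ 0  -6   0  -4 ]
[ 0   0   0   1 ]
[ 0   0   6   5 ]
Pivot entry (3,3) is zero but row 4 has 6 in column 3 -> naive elimination stops; a row interchange (e.g. R3 <-> R4) would be required here.

first zero-pivot column = 3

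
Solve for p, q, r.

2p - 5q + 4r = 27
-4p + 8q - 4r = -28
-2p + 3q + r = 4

Forward elimination on [A|b]:
R2 <- R2 - (-2)*R1:  [  0  -2   4  26 ]
R3 <- R3 - (-1)*R1:  [  0  -2   5  31 ]
R3 <- R3 - (1)*R2:  [ 0  0  1  5 ]
Row echelon form:
[ 2  -5  4  |  27 ]
[ 0  -2  4  |  26 ]
[ 0   0  1  |   5 ]
Back-substitution:
r = (5) / 1 = 5
q = (26 - (4)*(5)) / -2 = -3
p = (27 - (-5)*(-3) - (4)*(5)) / 2 = -4

(-4, -3, 5)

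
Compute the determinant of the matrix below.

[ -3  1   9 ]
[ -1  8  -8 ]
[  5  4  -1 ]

Forward elimination:
R2 <- R2 - (1/3)*R1:  [    0  23/3   -11 ]
R3 <- R3 - (-5/3)*R1:  [    0  17/3    14 ]
R3 <- R3 - (17/23)*R2:  [      0       0  509/23 ]
Upper-triangular form:
[ -3     1       9 ]
[  0  23/3     -11 ]
[  0     0  509/23 ]
det(A) = (-1)^0 * (-3) * (23/3) * (509/23) = -509  (0 row swaps -> sign +1)

det(A) = -509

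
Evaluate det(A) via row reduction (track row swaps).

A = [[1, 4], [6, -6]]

Forward elimination:
R2 <- R2 - (6)*R1:  [   0  -30 ]
Upper-triangular form:
[ 1    4 ]
[ 0  -30 ]
det(A) = (-1)^0 * (1) * (-30) = -30  (0 row swaps -> sign +1)

det(A) = -30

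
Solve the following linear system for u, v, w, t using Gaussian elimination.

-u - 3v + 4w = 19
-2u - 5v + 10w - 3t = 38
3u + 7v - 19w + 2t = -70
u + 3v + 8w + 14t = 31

Forward elimination on [A|b]:
R2 <- R2 - (2)*R1:  [  0   1   2  -3   0 ]
R3 <- R3 - (-3)*R1:  [   0   -2   -7    2  -13 ]
R4 <- R4 - (-1)*R1:  [  0   0  12  14  50 ]
R3 <- R3 - (-2)*R2:  [   0    0   -3   -4  -13 ]
R4 <- R4 - (-4)*R3:  [  0   0   0  -2  -2 ]
Row echelon form:
[ -1  -3   4   0  |   19 ]
[  0   1   2  -3  |    0 ]
[  0   0  -3  -4  |  -13 ]
[  0   0   0  -2  |   -2 ]
Back-substitution:
t = (-2) / -2 = 1
w = (-13 - (-4)*(1)) / -3 = 3
v = (0 - (2)*(3) - (-3)*(1)) / 1 = -3
u = (19 - (-3)*(-3) - (4)*(3)) / -1 = 2

(2, -3, 3, 1)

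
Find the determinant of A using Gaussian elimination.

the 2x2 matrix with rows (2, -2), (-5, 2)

Forward elimination:
R2 <- R2 - (-5/2)*R1:  [  0  -3 ]
Upper-triangular form:
[ 2  -2 ]
[ 0  -3 ]
det(A) = (-1)^0 * (2) * (-3) = -6  (0 row swaps -> sign +1)

det(A) = -6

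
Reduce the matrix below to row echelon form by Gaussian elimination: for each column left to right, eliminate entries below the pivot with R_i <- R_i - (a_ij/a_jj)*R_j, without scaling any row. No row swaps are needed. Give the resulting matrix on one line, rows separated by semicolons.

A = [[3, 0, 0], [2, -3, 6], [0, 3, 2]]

Forward elimination:
R2 <- R2 - (2/3)*R1:  [  0  -3   6 ]
R3 <- R3 - (-1)*R2:  [ 0  0  8 ]
Row echelon form:
[ 3   0  0 ]
[ 0  -3  6 ]
[ 0   0  8 ]

REF = [3 0 0; 0 -3 6; 0 0 8]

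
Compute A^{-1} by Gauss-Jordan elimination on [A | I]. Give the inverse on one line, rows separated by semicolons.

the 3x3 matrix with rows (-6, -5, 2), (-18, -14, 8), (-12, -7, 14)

Gauss-Jordan on [A | I]:
R1 <- (1/-6)*R1:  [    1   5/6  -1/3  |  -1/6     0     0 ]
R2 <- R2 - (-18)*R1:  [  0   1   2  |  -3   1   0 ]
R3 <- R3 - (-12)*R1:  [  0   3  10  |  -2   0   1 ]
R1 <- R1 - (5/6)*R2:  [    1     0    -2  |   7/3  -5/6     0 ]
R3 <- R3 - (3)*R2:  [  0   0   4  |   7  -3   1 ]
R3 <- (1/4)*R3:  [    0     0     1  |   7/4  -3/4   1/4 ]
R1 <- R1 - (-2)*R3:  [    1     0     0  |  35/6  -7/3   1/2 ]
R2 <- R2 - (2)*R3:  [     0      1      0  |  -13/2    5/2   -1/2 ]
Right block of [I | A^{-1}] is the inverse:
[  35/6  -7/3   1/2 ]
[ -13/2   5/2  -1/2 ]
[   7/4  -3/4   1/4 ]

inverse = [35/6 -7/3 1/2; -13/2 5/2 -1/2; 7/4 -3/4 1/4]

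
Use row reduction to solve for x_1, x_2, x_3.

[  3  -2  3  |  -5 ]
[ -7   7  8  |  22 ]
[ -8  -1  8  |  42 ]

Forward elimination on [A|b]:
R2 <- R2 - (-7/3)*R1:  [    0   7/3    15  31/3 ]
R3 <- R3 - (-8/3)*R1:  [     0  -19/3     16   86/3 ]
R3 <- R3 - (-19/7)*R2:  [     0      0  397/7  397/7 ]
Row echelon form:
[ 3   -2      3  |     -5 ]
[ 0  7/3     15  |   31/3 ]
[ 0    0  397/7  |  397/7 ]
Back-substitution:
x_3 = (397/7) / (397/7) = 1
x_2 = (31/3 - (15)*(1)) / (7/3) = -2
x_1 = (-5 - (-2)*(-2) - (3)*(1)) / 3 = -4

(-4, -2, 1)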